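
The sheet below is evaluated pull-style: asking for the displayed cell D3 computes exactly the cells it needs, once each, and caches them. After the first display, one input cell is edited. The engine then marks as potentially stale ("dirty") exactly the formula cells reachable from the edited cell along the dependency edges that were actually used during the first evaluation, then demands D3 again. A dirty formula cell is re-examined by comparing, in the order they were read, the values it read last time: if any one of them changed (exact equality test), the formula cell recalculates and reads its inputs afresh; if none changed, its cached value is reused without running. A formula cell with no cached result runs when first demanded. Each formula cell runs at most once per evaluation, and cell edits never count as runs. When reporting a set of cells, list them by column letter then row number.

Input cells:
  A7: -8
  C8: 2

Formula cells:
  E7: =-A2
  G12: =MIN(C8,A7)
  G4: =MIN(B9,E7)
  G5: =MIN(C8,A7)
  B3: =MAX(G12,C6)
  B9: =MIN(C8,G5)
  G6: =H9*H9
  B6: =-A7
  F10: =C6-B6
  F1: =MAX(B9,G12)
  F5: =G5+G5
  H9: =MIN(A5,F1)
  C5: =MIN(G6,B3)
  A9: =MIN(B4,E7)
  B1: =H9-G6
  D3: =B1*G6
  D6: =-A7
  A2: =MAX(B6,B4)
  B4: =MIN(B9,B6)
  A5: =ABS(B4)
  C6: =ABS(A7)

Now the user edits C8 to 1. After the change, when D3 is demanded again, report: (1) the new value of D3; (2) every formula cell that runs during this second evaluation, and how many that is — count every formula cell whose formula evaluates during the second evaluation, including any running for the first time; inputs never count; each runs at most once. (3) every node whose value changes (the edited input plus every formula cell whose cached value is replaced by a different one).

Demanding D3 again yields -4608.
3 formula cells run: B9, G5, G12.
The nodes whose values change: C8.
Note where the cutoff bites: B4 is checked, finds nothing changed, and keeps its cache.

First demand of the output computes:
  B6 = -(-8) = 8
  G5 = MIN(2, -8) = -8
  B9 = MIN(2, -8) = -8
  B4 = MIN(-8, 8) = -8
  A5 = ABS(-8) = 8
  G12 = MIN(2, -8) = -8
  F1 = MAX(-8, -8) = -8
  H9 = MIN(8, -8) = -8
  G6 = -8 * -8 = 64
  B1 = -8 - 64 = -72
  D3 = -72 * 64 = -4608

After the edit, cleaning proceeds:
  G5: a read changed (C8 2->1) — executes, giving -8 — identical to its old value.
  B9: a read changed (C8 2->1) — executes, giving -8 — identical to its old value.
  B4: dirty, but its reads are unchanged (B9 unchanged, B6 unchanged); cached -8 stands.
  A5: dirty, but its reads are unchanged (B4 unchanged); cached 8 stands.
  G12: a read changed (C8 2->1) — executes, giving -8 — identical to its old value.
  F1: dirty, but its reads are unchanged (B9 unchanged, G12 unchanged); cached -8 stands.
  H9: dirty, but its reads are unchanged (A5 unchanged, F1 unchanged); cached -8 stands.
  G6: dirty, but its reads are unchanged (H9 unchanged, H9 unchanged); cached 64 stands.
  B1: dirty, but its reads are unchanged (H9 unchanged, G6 unchanged); cached -72 stands.
  D3: dirty, but its reads are unchanged (B1 unchanged, G6 unchanged); cached -4608 stands.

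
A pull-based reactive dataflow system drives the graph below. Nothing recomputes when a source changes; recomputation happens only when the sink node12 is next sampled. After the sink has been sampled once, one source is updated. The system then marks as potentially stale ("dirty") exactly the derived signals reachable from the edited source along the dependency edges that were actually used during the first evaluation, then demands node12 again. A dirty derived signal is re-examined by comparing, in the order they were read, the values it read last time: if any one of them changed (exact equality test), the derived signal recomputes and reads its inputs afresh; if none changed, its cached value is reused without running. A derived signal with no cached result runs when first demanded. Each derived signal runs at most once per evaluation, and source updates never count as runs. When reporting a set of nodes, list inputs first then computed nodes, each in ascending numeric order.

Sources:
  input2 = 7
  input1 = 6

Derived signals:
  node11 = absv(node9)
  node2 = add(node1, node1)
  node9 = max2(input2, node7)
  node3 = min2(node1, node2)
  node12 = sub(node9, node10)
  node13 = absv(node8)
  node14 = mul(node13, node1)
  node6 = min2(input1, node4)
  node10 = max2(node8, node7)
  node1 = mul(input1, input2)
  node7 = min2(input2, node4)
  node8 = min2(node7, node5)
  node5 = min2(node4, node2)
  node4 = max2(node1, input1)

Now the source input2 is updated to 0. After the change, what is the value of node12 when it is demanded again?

First evaluation (everything demanded from the output):
  node1 = mul(6, 7) = 42
  node2 = add(42, 42) = 84
  node4 = max2(42, 6) = 42
  node5 = min2(42, 84) = 42
  node7 = min2(7, 42) = 7
  node8 = min2(7, 42) = 7
  node9 = max2(7, 7) = 7
  node10 = max2(7, 7) = 7
  node12 = sub(7, 7) = 0

Propagation after the edit:
  node1: runs — input2 7->0; result 0.
  node2: runs — node1 42->0; node1 42->0; result 0.
  node4: runs — node1 42->0; result 6.
  node5: runs — node4 42->6; node2 84->0; result 0.
  node7: runs — input2 7->0; node4 42->6; result 0.
  node8: runs — node7 7->0; node5 42->0; result 0.
  node9: runs — input2 7->0; node7 7->0; result 0.
  node10: runs — node8 7->0; node7 7->0; result 0.
  node12: runs — node9 7->0; node10 7->0; result 0 (same value as before).

New value of node12: 0.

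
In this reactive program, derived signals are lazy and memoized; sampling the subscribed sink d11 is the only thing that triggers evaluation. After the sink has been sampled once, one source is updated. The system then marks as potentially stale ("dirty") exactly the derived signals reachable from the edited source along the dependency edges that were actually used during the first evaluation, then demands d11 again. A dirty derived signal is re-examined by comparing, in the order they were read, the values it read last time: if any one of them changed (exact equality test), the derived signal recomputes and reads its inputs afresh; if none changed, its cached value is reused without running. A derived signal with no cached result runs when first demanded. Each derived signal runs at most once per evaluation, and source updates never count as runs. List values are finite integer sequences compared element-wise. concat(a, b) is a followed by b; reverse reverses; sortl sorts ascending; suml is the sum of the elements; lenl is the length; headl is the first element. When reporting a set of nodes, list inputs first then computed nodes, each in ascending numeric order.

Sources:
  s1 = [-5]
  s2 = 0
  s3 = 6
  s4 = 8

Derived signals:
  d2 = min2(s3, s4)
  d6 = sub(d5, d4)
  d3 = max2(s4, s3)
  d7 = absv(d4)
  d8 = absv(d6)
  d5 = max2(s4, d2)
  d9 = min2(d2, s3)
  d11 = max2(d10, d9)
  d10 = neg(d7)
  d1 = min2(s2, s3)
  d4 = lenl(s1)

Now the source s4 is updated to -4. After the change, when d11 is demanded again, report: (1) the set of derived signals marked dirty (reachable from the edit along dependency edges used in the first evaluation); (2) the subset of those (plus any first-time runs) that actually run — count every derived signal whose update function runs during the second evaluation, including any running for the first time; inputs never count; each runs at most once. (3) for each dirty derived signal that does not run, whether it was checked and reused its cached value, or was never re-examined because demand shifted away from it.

The edit dirties: d2, d9, d11.
3 derived signals run: d2, d9, d11.
No dirty derived signal escaped a run.

First demand of the output computes:
  d2 = min2(6, 8) = 6
  d4 = lenl([-5]) = 1
  d7 = absv(1) = 1
  d9 = min2(6, 6) = 6
  d10 = neg(1) = -1
  d11 = max2(-1, 6) = 6

After the edit, cleaning proceeds:
  d2: a read changed (s4 8->-4) — executes, giving -4.
  d9: a read changed (d2 6->-4) — executes, giving -4.
  d11: a read changed (d9 6->-4) — executes, giving -1.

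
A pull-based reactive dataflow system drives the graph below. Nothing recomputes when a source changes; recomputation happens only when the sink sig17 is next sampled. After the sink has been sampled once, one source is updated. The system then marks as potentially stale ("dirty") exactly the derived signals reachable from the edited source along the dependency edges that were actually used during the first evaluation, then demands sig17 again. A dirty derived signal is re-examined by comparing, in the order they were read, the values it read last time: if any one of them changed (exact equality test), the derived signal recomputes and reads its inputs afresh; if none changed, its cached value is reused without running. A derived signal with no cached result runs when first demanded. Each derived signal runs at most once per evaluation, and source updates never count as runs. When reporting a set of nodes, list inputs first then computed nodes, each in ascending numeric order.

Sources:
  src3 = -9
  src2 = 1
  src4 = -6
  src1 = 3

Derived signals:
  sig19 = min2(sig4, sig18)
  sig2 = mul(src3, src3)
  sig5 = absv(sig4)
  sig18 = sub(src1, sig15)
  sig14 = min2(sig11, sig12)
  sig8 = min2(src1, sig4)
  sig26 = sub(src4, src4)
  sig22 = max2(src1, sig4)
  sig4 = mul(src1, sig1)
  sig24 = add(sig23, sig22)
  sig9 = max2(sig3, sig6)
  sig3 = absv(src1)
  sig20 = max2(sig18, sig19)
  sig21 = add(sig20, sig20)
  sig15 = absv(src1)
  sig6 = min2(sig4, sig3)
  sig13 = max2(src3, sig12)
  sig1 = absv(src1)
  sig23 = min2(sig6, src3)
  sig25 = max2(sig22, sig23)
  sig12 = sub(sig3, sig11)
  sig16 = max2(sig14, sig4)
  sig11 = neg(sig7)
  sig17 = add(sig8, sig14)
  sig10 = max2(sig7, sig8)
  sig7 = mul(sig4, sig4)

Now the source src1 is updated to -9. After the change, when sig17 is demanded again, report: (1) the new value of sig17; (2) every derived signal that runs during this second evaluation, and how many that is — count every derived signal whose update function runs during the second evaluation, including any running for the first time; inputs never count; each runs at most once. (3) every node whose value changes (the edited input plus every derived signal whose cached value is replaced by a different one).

First evaluation (everything demanded from the output):
  sig1 = absv(3) = 3
  sig3 = absv(3) = 3
  sig4 = mul(3, 3) = 9
  sig7 = mul(9, 9) = 81
  sig8 = min2(3, 9) = 3
  sig11 = neg(81) = -81
  sig12 = sub(3, -81) = 84
  sig14 = min2(-81, 84) = -81
  sig17 = add(3, -81) = -78

Propagation after the edit:
  sig1: runs — src1 3->-9; result 9.
  sig3: runs — src1 3->-9; result 9.
  sig4: runs — src1 3->-9; sig1 3->9; result -81.
  sig7: runs — sig4 9->-81; sig4 9->-81; result 6561.
  sig8: runs — src1 3->-9; sig4 9->-81; result -81.
  sig11: runs — sig7 81->6561; result -6561.
  sig12: runs — sig3 3->9; sig11 -81->-6561; result 6570.
  sig14: runs — sig11 -81->-6561; sig12 84->6570; result -6561.
  sig17: runs — sig8 3->-81; sig14 -81->-6561; result -6642.

New value of sig17: -6642.
Derived signals that run: sig1, sig3, sig4, sig7, sig8, sig11, sig12, sig14, sig17 — 9 in total.
Values that change: src1, sig1, sig3, sig4, sig7, sig8, sig11, sig12, sig14, sig17.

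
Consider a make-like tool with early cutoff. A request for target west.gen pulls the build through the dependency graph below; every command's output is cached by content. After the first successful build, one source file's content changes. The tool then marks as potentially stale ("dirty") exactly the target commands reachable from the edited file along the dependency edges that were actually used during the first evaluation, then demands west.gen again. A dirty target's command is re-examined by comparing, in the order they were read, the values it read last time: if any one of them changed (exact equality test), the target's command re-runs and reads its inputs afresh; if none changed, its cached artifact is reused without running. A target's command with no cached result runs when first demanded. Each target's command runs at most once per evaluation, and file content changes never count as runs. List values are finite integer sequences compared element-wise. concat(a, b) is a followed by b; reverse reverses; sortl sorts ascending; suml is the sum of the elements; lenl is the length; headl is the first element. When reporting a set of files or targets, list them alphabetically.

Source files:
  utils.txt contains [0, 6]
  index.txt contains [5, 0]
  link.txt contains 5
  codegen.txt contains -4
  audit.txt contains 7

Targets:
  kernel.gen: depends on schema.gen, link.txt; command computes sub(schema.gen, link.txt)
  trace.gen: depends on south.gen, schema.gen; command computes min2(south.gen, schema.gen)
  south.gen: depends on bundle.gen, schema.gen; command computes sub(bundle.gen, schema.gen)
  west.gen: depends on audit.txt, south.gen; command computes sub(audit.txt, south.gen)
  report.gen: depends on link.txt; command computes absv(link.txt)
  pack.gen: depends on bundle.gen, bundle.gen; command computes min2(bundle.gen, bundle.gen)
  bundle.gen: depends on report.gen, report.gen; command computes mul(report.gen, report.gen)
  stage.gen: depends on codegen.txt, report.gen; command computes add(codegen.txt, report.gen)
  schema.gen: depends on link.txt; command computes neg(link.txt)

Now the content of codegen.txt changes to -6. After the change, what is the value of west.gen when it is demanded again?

Demanding west.gen again yields -23.
Note the shortcut — codegen.txt feeds only undemanded nodes, so no recomputation happens.

First demand of the output computes:
  report.gen = absv(5) = 5
  bundle.gen = mul(5, 5) = 25
  schema.gen = neg(5) = -5
  south.gen = sub(25, -5) = 30
  west.gen = sub(7, 30) = -23

After the edit, cleaning proceeds:
  codegen.txt only reaches undemanded nodes; the second demand re-runs nothing.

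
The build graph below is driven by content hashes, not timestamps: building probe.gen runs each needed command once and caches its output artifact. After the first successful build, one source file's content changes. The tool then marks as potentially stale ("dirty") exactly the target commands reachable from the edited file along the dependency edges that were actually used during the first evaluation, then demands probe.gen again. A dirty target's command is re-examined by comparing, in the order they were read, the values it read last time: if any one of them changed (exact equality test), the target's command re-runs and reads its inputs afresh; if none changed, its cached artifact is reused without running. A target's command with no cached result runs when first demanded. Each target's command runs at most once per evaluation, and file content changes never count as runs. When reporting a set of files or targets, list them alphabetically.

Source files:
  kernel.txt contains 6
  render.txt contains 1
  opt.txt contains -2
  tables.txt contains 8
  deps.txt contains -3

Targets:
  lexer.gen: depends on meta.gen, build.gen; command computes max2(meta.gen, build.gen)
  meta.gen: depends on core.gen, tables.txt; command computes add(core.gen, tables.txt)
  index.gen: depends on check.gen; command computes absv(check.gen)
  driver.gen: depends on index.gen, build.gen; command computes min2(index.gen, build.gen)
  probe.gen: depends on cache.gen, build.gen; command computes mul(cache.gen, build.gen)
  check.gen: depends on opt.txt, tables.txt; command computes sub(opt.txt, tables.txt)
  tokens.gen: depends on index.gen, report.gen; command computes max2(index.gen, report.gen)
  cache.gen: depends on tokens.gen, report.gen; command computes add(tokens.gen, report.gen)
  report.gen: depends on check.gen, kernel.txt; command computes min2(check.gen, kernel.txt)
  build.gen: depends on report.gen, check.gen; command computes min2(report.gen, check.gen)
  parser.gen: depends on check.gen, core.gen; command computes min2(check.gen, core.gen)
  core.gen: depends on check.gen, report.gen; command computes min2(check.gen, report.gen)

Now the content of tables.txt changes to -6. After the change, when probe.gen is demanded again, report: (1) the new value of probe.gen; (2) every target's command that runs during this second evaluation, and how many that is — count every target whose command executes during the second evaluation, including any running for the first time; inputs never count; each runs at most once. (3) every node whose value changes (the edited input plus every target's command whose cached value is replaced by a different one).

Initial pass — values computed on the first demand:
  check.gen = sub(-2, 8) = -10
  index.gen = absv(-10) = 10
  report.gen = min2(-10, 6) = -10
  build.gen = min2(-10, -10) = -10
  tokens.gen = max2(10, -10) = 10
  cache.gen = add(10, -10) = 0
  probe.gen = mul(0, -10) = 0

Second demand — change propagation:
  check.gen: re-runs because tables.txt 8->-6; new result 4.
  index.gen: re-runs because check.gen -10->4; new result 4.
  report.gen: re-runs because check.gen -10->4; new result 4.
  build.gen: re-runs because report.gen -10->4; check.gen -10->4; new result 4.
  tokens.gen: re-runs because index.gen 10->4; report.gen -10->4; new result 4.
  cache.gen: re-runs because tokens.gen 10->4; report.gen -10->4; new result 8.
  probe.gen: re-runs because cache.gen 0->8; build.gen -10->4; new result 32.

probe.gen now evaluates to 32.
Run set: build.gen, cache.gen, check.gen, index.gen, probe.gen, report.gen, tokens.gen (7 run).
Changed values: build.gen, cache.gen, check.gen, index.gen, probe.gen, report.gen, tables.txt, tokens.gen.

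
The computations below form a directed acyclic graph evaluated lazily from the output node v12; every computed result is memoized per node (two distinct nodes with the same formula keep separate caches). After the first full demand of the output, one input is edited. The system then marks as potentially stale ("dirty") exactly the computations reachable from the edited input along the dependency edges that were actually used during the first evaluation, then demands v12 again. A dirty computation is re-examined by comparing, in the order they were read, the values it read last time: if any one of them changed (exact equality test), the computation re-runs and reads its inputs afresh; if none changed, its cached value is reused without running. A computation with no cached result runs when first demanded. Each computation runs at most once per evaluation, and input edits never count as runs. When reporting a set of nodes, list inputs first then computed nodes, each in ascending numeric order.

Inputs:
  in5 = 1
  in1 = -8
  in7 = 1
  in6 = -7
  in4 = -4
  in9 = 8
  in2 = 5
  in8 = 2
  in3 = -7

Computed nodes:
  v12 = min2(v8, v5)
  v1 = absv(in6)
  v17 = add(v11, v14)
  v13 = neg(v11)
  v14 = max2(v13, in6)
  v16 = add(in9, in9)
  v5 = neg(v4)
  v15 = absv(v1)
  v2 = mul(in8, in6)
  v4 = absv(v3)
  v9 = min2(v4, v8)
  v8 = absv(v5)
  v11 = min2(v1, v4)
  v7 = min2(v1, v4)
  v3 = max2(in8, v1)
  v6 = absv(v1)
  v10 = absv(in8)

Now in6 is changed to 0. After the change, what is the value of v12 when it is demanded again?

First demand of the output computes:
  v1 = absv(-7) = 7
  v3 = max2(2, 7) = 7
  v4 = absv(7) = 7
  v5 = neg(7) = -7
  v8 = absv(-7) = 7
  v12 = min2(7, -7) = -7

After the edit, cleaning proceeds:
  v1: a read changed (in6 -7->0) — executes, giving 0.
  v3: a read changed (v1 7->0) — executes, giving 2.
  v4: a read changed (v3 7->2) — executes, giving 2.
  v5: a read changed (v4 7->2) — executes, giving -2.
  v8: a read changed (v5 -7->-2) — executes, giving 2.
  v12: a read changed (v8 7->2; v5 -7->-2) — executes, giving -2.

Demanding v12 again yields -2.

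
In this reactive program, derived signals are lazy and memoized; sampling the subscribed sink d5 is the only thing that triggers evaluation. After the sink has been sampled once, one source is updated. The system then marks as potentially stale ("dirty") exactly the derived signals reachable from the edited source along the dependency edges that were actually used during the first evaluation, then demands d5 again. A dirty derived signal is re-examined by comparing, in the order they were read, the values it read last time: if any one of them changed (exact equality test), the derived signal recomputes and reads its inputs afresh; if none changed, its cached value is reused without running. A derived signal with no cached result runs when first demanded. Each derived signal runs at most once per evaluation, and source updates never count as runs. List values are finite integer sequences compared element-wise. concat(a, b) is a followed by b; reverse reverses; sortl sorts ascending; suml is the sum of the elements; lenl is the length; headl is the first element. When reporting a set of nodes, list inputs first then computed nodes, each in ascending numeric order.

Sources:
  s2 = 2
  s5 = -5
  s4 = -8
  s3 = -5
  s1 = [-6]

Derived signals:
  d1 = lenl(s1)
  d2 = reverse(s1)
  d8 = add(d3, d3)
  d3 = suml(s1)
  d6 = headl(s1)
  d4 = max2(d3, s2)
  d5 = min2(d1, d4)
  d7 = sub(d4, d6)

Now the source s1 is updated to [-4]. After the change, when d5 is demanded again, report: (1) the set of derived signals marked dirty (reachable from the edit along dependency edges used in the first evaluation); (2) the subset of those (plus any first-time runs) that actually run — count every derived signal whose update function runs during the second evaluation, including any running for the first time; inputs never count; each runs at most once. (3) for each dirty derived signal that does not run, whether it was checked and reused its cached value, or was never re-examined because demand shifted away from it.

The edit dirties: d1, d3, d4, d5.
3 derived signals run: d1, d3, d4.
Cache hits after checking: d5.
Note where the cutoff bites: d5 is checked, finds nothing changed, and keeps its cache.

First demand of the output computes:
  d1 = lenl([-6]) = 1
  d3 = suml([-6]) = -6
  d4 = max2(-6, 2) = 2
  d5 = min2(1, 2) = 1

After the edit, cleaning proceeds:
  d1: a read changed (s1 [-6]->[-4]) — executes, giving 1 — identical to its old value.
  d3: a read changed (s1 [-6]->[-4]) — executes, giving -4.
  d4: a read changed (d3 -6->-4) — executes, giving 2 — identical to its old value.
  d5: dirty, but its reads are unchanged (d1 unchanged, d4 unchanged); cached 1 stands.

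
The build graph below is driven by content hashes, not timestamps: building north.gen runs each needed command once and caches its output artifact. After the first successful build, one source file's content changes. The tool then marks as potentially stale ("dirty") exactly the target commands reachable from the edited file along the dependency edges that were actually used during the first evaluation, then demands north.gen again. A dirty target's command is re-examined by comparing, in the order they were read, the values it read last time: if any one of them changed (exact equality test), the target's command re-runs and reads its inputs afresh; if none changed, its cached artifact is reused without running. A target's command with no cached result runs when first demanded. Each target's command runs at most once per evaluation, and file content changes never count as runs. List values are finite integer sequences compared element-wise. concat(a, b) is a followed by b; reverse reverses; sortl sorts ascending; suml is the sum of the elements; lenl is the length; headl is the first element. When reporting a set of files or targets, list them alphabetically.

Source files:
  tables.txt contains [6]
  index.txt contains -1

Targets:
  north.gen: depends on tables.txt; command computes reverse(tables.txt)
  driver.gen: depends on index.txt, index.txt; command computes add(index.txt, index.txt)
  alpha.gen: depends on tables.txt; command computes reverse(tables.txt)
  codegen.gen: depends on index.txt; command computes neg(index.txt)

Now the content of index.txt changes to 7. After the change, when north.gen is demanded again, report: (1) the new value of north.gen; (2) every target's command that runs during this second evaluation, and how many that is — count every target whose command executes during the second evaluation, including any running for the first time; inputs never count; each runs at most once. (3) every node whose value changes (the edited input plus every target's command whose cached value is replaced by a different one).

north.gen now evaluates to [6].
Run set: none (0 run).
Changed values: index.txt.
The important point: nothing the output needs ever reads index.txt, so the edit is invisible to it.

Initial pass — values computed on the first demand:
  north.gen = reverse([6]) = [6]

Second demand — change propagation:
  no demanded computation ever read index.txt, so the edit dirties nothing and nothing runs.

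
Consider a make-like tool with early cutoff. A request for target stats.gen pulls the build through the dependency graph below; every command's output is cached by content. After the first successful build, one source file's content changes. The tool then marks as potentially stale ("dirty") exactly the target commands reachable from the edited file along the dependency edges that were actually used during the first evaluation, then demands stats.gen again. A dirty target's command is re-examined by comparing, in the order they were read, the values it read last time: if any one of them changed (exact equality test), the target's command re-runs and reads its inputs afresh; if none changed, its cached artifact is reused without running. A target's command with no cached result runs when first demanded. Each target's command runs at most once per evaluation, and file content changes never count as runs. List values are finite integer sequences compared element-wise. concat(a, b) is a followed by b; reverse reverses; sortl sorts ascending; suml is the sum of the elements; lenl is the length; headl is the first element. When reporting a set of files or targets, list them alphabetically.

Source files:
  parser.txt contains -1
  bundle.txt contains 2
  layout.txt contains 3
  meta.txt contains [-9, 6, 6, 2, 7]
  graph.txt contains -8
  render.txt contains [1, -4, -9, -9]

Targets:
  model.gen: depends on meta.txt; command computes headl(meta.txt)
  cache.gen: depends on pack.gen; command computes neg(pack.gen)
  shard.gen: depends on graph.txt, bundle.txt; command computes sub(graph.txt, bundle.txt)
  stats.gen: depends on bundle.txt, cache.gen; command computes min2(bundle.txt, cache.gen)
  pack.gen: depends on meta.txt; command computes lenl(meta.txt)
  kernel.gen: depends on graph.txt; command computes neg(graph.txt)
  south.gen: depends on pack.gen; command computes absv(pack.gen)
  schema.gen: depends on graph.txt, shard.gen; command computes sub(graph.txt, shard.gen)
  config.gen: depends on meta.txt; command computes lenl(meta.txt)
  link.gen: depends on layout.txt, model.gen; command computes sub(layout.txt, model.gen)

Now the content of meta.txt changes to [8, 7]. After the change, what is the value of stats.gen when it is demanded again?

First demand of the output computes:
  pack.gen = lenl([-9, 6, 6, 2, 7]) = 5
  cache.gen = neg(5) = -5
  stats.gen = min2(2, -5) = -5

After the edit, cleaning proceeds:
  pack.gen: a read changed (meta.txt [-9, 6, 6, 2, 7]->[8, 7]) — executes, giving 2.
  cache.gen: a read changed (pack.gen 5->2) — executes, giving -2.
  stats.gen: a read changed (cache.gen -5->-2) — executes, giving -2.

Demanding stats.gen again yields -2.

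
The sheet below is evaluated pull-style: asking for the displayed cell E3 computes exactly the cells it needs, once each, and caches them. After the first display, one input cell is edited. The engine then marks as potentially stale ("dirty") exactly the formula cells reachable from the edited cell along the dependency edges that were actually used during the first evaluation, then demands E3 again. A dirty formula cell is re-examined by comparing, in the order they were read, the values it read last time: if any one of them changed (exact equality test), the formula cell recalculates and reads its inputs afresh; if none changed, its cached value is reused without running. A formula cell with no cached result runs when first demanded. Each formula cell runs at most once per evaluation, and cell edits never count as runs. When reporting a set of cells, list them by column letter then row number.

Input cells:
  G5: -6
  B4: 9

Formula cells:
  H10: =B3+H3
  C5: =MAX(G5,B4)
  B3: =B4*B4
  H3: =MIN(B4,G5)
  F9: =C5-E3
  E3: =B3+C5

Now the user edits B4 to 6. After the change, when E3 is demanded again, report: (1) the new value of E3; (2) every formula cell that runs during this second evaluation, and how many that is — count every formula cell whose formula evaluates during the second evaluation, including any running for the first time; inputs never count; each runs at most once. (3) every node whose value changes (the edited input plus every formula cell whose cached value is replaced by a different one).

First demand of the output computes:
  B3 = 9 * 9 = 81
  C5 = MAX(-6, 9) = 9
  E3 = 81 + 9 = 90

After the edit, cleaning proceeds:
  B3: a read changed (B4 9->6; B4 9->6) — executes, giving 36.
  C5: a read changed (B4 9->6) — executes, giving 6.
  E3: a read changed (B3 81->36; C5 9->6) — executes, giving 42.

Demanding E3 again yields 42.
3 formula cells run: B3, C5, E3.
The nodes whose values change: B3, B4, C5, E3.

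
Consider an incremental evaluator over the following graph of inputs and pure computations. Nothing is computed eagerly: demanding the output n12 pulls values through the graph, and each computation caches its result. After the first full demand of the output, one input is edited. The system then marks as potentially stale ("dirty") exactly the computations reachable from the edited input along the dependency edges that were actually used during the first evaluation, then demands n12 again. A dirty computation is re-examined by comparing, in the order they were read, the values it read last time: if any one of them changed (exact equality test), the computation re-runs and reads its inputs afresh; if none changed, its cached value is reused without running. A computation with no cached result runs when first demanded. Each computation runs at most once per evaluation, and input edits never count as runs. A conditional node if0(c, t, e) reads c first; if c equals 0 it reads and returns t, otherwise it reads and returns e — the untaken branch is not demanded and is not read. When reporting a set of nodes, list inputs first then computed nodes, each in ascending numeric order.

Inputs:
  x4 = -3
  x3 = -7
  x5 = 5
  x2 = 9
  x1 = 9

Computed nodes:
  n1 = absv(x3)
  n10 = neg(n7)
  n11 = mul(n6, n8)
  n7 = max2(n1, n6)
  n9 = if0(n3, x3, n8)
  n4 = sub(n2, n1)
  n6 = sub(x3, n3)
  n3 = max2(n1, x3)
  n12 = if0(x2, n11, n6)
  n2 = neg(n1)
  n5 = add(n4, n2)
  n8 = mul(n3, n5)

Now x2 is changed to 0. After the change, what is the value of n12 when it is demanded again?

Initial pass — values computed on the first demand:
  n1 = absv(-7) = 7
  n3 = max2(7, -7) = 7
  n6 = sub(-7, 7) = -14
  n12 = if0(x2=9 -> else branch n6) = -14

Second demand — change propagation:
  n2: newly demanded (no cache) — executes and yields -7.
  n4: newly demanded (no cache) — executes and yields -14.
  n5: newly demanded (no cache) — executes and yields -21.
  n8: newly demanded (no cache) — executes and yields -147.
  n11: newly demanded (no cache) — executes and yields 2058.
  n12: re-runs because x2 9->0; new result 2058.

The important point: the flipped condition pulls in fresh nodes; n2, n4, n5, n8, n11 run for the first time.

n12 now evaluates to 2058.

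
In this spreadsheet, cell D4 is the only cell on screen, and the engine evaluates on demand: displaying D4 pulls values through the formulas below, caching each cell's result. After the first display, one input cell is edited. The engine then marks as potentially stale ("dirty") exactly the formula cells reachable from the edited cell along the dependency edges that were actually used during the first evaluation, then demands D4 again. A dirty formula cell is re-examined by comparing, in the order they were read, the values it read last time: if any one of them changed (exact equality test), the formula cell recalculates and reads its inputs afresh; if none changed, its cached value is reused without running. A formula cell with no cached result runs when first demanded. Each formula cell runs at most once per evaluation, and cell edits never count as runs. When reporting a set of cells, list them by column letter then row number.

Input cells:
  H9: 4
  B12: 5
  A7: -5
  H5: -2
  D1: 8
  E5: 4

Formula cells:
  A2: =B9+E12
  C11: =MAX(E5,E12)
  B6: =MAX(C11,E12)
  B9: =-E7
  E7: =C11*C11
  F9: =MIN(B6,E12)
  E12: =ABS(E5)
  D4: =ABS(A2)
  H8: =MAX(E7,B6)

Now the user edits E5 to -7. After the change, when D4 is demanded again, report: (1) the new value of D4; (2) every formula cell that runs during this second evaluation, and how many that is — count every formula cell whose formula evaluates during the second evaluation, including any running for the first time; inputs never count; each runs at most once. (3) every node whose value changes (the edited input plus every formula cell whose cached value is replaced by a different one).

Initial pass — values computed on the first demand:
  E12 = ABS(4) = 4
  C11 = MAX(4, 4) = 4
  E7 = 4 * 4 = 16
  B9 = -(16) = -16
  A2 = -16 + 4 = -12
  D4 = ABS(-12) = 12

Second demand — change propagation:
  E12: re-runs because E5 4->-7; new result 7.
  C11: re-runs because E5 4->-7; E12 4->7; new result 7.
  E7: re-runs because C11 4->7; C11 4->7; new result 49.
  B9: re-runs because E7 16->49; new result -49.
  A2: re-runs because B9 -16->-49; E12 4->7; new result -42.
  D4: re-runs because A2 -12->-42; new result 42.

D4 now evaluates to 42.
Run set: A2, B9, C11, D4, E7, E12 (6 run).
Changed values: A2, B9, C11, D4, E5, E7, E12.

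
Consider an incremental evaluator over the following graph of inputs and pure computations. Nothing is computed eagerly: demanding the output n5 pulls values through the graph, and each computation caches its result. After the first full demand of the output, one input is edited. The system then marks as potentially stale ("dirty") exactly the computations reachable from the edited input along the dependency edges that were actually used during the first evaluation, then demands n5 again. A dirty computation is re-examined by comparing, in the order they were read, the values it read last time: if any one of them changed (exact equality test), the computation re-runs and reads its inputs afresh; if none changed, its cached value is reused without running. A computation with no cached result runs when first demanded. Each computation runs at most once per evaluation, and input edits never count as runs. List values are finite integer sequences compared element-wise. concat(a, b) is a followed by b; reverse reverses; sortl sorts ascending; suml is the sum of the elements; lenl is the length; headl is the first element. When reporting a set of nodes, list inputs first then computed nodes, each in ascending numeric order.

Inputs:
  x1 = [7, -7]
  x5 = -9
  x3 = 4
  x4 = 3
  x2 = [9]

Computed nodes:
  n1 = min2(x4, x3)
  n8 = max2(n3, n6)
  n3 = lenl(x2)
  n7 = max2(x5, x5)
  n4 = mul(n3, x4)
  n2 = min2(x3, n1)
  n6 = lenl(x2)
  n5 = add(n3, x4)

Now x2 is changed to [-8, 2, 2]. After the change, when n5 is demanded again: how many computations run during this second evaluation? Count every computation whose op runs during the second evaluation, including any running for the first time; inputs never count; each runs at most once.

Initial pass — values computed on the first demand:
  n3 = lenl([9]) = 1
  n5 = add(1, 3) = 4

Second demand — change propagation:
  n3: re-runs because x2 [9]->[-8, 2, 2]; new result 3.
  n5: re-runs because n3 1->3; new result 6.

Run set: n3, n5 (2 run).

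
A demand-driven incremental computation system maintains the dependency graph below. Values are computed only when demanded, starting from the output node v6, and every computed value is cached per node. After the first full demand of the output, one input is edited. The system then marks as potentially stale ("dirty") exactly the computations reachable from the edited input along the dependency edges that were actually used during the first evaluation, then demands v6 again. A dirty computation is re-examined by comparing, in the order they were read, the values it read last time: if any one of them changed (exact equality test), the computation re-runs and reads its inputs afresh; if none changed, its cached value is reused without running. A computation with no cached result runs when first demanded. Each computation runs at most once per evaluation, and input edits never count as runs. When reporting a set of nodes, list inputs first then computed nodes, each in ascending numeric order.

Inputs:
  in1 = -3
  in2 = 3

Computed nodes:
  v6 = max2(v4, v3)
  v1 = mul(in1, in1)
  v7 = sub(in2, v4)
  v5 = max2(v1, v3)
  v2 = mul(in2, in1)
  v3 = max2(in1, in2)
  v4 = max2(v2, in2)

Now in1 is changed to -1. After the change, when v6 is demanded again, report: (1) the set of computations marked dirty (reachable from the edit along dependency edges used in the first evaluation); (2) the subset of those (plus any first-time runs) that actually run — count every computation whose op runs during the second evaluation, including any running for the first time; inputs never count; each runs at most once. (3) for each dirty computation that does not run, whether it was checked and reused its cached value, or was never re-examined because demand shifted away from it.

First evaluation (everything demanded from the output):
  v2 = mul(3, -3) = -9
  v3 = max2(-3, 3) = 3
  v4 = max2(-9, 3) = 3
  v6 = max2(3, 3) = 3

Propagation after the edit:
  v2: runs — in1 -3->-1; result -3.
  v3: runs — in1 -3->-1; result 3 (same value as before).
  v4: runs — v2 -9->-3; result 3 (same value as before).
  v6: checked — values it read are unchanged (v4 unchanged, v3 unchanged); reused cached 3 without running.

Key observation: the cutoff stops propagation at v6 — its inputs' values are unchanged, so it reuses its cache.

Marked dirty: v2, v3, v4, v6.
Computations that run: v2, v3, v4 — 3 in total.
Checked but reused from cache: v6.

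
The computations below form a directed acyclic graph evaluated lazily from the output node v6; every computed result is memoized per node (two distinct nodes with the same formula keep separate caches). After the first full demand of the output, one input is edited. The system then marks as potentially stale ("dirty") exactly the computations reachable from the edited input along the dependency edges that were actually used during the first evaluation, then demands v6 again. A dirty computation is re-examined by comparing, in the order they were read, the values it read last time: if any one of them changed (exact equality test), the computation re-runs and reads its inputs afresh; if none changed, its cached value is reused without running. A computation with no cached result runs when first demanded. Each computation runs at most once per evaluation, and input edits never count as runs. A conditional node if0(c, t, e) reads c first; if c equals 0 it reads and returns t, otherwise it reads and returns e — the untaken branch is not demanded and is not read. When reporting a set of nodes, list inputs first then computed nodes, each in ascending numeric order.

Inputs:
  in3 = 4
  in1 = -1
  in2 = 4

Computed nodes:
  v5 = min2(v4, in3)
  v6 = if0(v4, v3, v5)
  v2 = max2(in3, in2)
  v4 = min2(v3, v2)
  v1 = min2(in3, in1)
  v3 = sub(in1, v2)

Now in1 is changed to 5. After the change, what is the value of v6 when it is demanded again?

Demanding v6 again yields 1.

First demand of the output computes:
  v2 = max2(4, 4) = 4
  v3 = sub(-1, 4) = -5
  v4 = min2(-5, 4) = -5
  v5 = min2(-5, 4) = -5
  v6 = if0(v4=-5 -> else branch v5) = -5

After the edit, cleaning proceeds:
  v3: a read changed (in1 -1->5) — executes, giving 1.
  v4: a read changed (v3 -5->1) — executes, giving 1.
  v5: a read changed (v4 -5->1) — executes, giving 1.
  v6: a read changed (v4 -5->1; v5 -5->1) — executes, giving 1.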